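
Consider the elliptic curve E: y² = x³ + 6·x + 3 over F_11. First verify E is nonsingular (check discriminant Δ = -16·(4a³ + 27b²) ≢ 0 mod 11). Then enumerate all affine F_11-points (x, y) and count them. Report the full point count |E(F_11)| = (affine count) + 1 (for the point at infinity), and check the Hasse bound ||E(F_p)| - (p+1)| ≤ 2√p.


Affine points = {(0, 5), (0, 6), (2, 1), (2, 10), (3, 2), (3, 9), (4, 5), (4, 6), (5, 2), (5, 9), (7, 5), (7, 6), (9, 4), (9, 7)}; affine count = 14; |E(F_11)| = 15.

Discriminant check: Δ ∝ 4a³ + 27b² = 4·6³ + 27·3² = 4·216 + 27·9 ≡ 7 (mod 11). Nonzero ⇒ E is nonsingular.
For each x ∈ F_11, compute rhs = x³ + 6·x + 3 mod 11, then count y ∈ F_11 with y² ≡ rhs.
  x = 0: rhs = 3, matching y values: 5, 6 (2 points).
  x = 1: rhs = 10, matching y values: none (0 points).
  x = 2: rhs = 1, matching y values: 1, 10 (2 points).
  x = 3: rhs = 4, matching y values: 2, 9 (2 points).
  x = 4: rhs = 3, matching y values: 5, 6 (2 points).
  x = 5: rhs = 4, matching y values: 2, 9 (2 points).
  x = 6: rhs = 2, matching y values: none (0 points).
  x = 7: rhs = 3, matching y values: 5, 6 (2 points).
  x = 8: rhs = 2, matching y values: none (0 points).
  x = 9: rhs = 5, matching y values: 4, 7 (2 points).
  x = 10: rhs = 7, matching y values: none (0 points).
Total affine count: 14.
Full point count |E(F_11)| = 14 + 1 = 15.
Hasse bound: |15 − (11+1)| = |3| = 3 ≤ 2√11 ≈ 6.6332 ✓.


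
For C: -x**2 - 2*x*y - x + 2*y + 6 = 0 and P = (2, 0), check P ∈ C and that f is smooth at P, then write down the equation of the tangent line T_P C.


Tangent line at P: -5*x - 2*y + 10 = 0.

Step 1: f(2, 0) = 0, so P lies on C.
Step 2: partial derivatives
  f_x(x, y) = -2*x - 2*y - 1, f_y(x, y) = 2 - 2*x.
  f_x(P) = -5, f_y(P) = -2 (gradient nonzero, so P is smooth).
Step 3: tangent line at P: -5·(x − 2) + -2·(y − 0) = 0.
Expanding: -5*x - 2*y + 10 = 0.


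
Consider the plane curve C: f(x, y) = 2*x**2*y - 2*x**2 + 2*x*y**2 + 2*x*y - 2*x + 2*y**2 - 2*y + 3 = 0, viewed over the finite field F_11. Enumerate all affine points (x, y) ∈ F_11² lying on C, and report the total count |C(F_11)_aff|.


Affine F_11-points: {(1, 7), (1, 9), (3, 2), (3, 9), (4, 1), (4, 4), (8, 4), (10, 7)}; count = 8.

For each of the 121 pairs (x, y) ∈ F_11², evaluate f(x, y) mod 11. Record the zeros.
  x = 0: [0↦3, 1↦3, 2↦7, 3↦4, 4↦5, 5↦10, 6↦8, 7↦10, 8↦5, 9↦4, 10↦7]  zeros at y ∈ ∅
  x = 1: [0↦10, 1↦5, 2↦8, 3↦8, 4↦5, 5↦10, 6↦1, 7↦0, 8↦7, 9↦0, 10↦1]  zeros at y ∈ {7, 9}
  x = 2: [0↦2, 1↦7, 2↦2, 3↦9, 4↦6, 5↦4, 6↦3, 7↦3, 8↦4, 9↦6, 10↦9]  zeros at y ∈ ∅
  x = 3: [0↦1, 1↦9, 2↦0, 3↦7, 4↦8, 5↦3, 6↦3, 7↦8, 8↦7, 9↦0, 10↦9]  zeros at y ∈ {2, 9}
  x = 4: [0↦7, 1↦0, 2↦2, 3↦2, 4↦0, 5↦7, 6↦1, 7↦4, 8↦5, 9↦4, 10↦1]  zeros at y ∈ {1, 4}
  x = 5: [0↦9, 1↦2, 2↦8, 3↦5, 4↦4, 5↦5, 6↦8, 7↦2, 8↦9, 9↦7, 10↦7]  zeros at y ∈ ∅
  x = 6: [0↦7, 1↦4, 2↦7, 3↦5, 4↦9, 5↦8, 6↦2, 7↦2, 8↦8, 9↦9, 10↦5]  zeros at y ∈ ∅
  x = 7: [0↦1, 1↦6, 2↦10, 3↦2, 4↦4, 5↦5, 6↦5, 7↦4, 8↦2, 9↦10, 10↦6]  zeros at y ∈ ∅
  x = 8: [0↦2, 1↦8, 2↦6, 3↦7, 4↦0, 5↦7, 6↦6, 7↦8, 8↦2, 9↦10, 10↦10]  zeros at y ∈ {4}
  x = 9: [0↦10, 1↦10, 2↦6, 3↦9, 4↦8, 5↦3, 6↦5, 7↦3, 8↦8, 9↦9, 10↦6]  zeros at y ∈ ∅
  x = 10: [0↦3, 1↦1, 2↦10, 3↦8, 4↦6, 5↦4, 6↦2, 7↦0, 8↦9, 9↦7, 10↦5]  zeros at y ∈ {7}
Collecting zeros: affine points = {(1, 7), (1, 9), (3, 2), (3, 9), (4, 1), (4, 4), (8, 4), (10, 7)}.
Total count |C(F_11)_aff| = 8.


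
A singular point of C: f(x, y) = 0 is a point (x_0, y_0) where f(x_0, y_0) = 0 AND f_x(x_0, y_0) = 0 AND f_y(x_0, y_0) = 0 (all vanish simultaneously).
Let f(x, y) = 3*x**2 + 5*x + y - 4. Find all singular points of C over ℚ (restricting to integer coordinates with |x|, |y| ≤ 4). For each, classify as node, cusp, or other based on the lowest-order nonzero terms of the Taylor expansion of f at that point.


No singular points in the scanned grid; C is smooth there.

Compute partial derivatives:
  f_x = 6*x + 5.
  f_y = 1.
f_y = 1 is a nonzero constant, so f_y never vanishes: no point (x, y) can satisfy f = f_x = f_y = 0. In particular no (x, y) ∈ {−4, ..., 4}² is singular; the curve is smooth.


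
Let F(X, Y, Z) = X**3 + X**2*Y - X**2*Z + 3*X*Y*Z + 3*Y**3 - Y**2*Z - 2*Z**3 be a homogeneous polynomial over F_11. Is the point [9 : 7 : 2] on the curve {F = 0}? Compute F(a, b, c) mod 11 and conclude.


F(9,7,2) ≡ 7 (mod 11); P is NOT on the curve.

Evaluate F(9, 7, 2) term-by-term (mod 11).
  X**3 ↦ 1·729·1·1 = 729
  X**2*Y ↦ 1·81·7·1 = 567
  -X**2*Z ↦ -1·81·1·2 = -162
  3*X*Y*Z ↦ 3·9·7·2 = 378
  3*Y**3 ↦ 3·1·343·1 = 1029
  -Y**2*Z ↦ -1·1·49·2 = -98
  -2*Z**3 ↦ -2·1·1·8 = -16
Sum: F(9, 7, 2) = (729) + (567) + (-162) + (378) + (1029) + (-98) + (-16) = 2427.
Reducing mod 11: 2427 ≡ 7 (mod 11).
Since F(a, b, c) ≡ 7 ≠ 0 (mod 11), P does NOT lie on the curve.


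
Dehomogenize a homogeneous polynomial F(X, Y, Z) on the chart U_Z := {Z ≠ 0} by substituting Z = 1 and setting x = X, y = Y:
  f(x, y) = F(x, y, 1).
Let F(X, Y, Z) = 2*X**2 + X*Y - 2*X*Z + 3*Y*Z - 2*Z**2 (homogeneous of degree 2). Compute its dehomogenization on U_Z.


f(x, y) = 2*x**2 + x*y - 2*x + 3*y - 2

On U_Z we set Z = 1. Each monomial c·X^i·Y^j·Z^k in F becomes c·x^i·y^j·1^k = c·x^i·y^j.
Substituting Z = 1: F(X, Y, 1) = 2*x**2 + x*y - 2*x + 3*y - 2.
Note: deg(f) ≤ deg(F) = 2; strict inequality happens when F is divisible by Z (lost terms).


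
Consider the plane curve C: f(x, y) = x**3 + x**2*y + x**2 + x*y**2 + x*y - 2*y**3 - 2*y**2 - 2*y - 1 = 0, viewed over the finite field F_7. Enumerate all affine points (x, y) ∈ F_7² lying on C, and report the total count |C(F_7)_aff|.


Affine F_7-points: {(0, 1), (3, 0), (3, 5), (3, 6), (5, 6), (6, 5), (6, 6)}; count = 7.

For each of the 49 pairs (x, y) ∈ F_7², evaluate f(x, y) mod 7. Record the zeros.
  x = 0: [0↦6, 1↦0, 2↦6, 3↦5, 4↦6, 5↦4, 6↦1]  zeros at y ∈ {1}
  x = 1: [0↦1, 1↦5, 2↦2, 3↦1, 4↦4, 5↦6, 6↦2]  zeros at y ∈ ∅
  x = 2: [0↦4, 1↦6, 2↦3, 3↦4, 4↦4, 5↦5, 6↦2]  zeros at y ∈ ∅
  x = 3: [0↦0, 1↦2, 2↦1, 3↦6, 4↦5, 5↦0, 6↦0]  zeros at y ∈ {0, 5, 6}
  x = 4: [0↦2, 1↦6, 2↦2, 3↦6, 4↦6, 5↦4, 6↦2]  zeros at y ∈ ∅
  x = 5: [0↦2, 1↦3, 2↦5, 3↦3, 4↦6, 5↦2, 6↦0]  zeros at y ∈ {6}
  x = 6: [0↦6, 1↦6, 2↦2, 3↦3, 4↦4, 5↦0, 6↦0]  zeros at y ∈ {5, 6}
Collecting zeros: affine points = {(0, 1), (3, 0), (3, 5), (3, 6), (5, 6), (6, 5), (6, 6)}.
Total count |C(F_7)_aff| = 7.


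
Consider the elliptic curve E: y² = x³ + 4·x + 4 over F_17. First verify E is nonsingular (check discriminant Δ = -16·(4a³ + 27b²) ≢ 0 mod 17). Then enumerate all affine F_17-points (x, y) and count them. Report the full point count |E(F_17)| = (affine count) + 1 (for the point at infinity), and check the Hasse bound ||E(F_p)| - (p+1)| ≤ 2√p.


Affine points = {(0, 2), (0, 15), (1, 3), (1, 14), (3, 3), (3, 14), (4, 4), (4, 13), (5, 8), (5, 9), (7, 1), (7, 16), (8, 2), (8, 15), (9, 2), (9, 15), (11, 6), (11, 11), (13, 3), (13, 14), (14, 4), (14, 13), (16, 4), (16, 13)}; affine count = 24; |E(F_17)| = 25.

Discriminant check: Δ ∝ 4a³ + 27b² = 4·4³ + 27·4² = 4·64 + 27·16 ≡ 8 (mod 17). Nonzero ⇒ E is nonsingular.
For each x ∈ F_17, compute rhs = x³ + 4·x + 4 mod 17, then count y ∈ F_17 with y² ≡ rhs.
  x = 0: rhs = 4, matching y values: 2, 15 (2 points).
  x = 1: rhs = 9, matching y values: 3, 14 (2 points).
  x = 2: rhs = 3, matching y values: none (0 points).
  x = 3: rhs = 9, matching y values: 3, 14 (2 points).
  x = 4: rhs = 16, matching y values: 4, 13 (2 points).
  x = 5: rhs = 13, matching y values: 8, 9 (2 points).
  x = 6: rhs = 6, matching y values: none (0 points).
  x = 7: rhs = 1, matching y values: 1, 16 (2 points).
  x = 8: rhs = 4, matching y values: 2, 15 (2 points).
  x = 9: rhs = 4, matching y values: 2, 15 (2 points).
  x = 10: rhs = 7, matching y values: none (0 points).
  x = 11: rhs = 2, matching y values: 6, 11 (2 points).
  x = 12: rhs = 12, matching y values: none (0 points).
  x = 13: rhs = 9, matching y values: 3, 14 (2 points).
  x = 14: rhs = 16, matching y values: 4, 13 (2 points).
  x = 15: rhs = 5, matching y values: none (0 points).
  x = 16: rhs = 16, matching y values: 4, 13 (2 points).
Total affine count: 24.
Full point count |E(F_17)| = 24 + 1 = 25.
Hasse bound: |25 − (17+1)| = |7| = 7 ≤ 2√17 ≈ 8.2462 ✓.


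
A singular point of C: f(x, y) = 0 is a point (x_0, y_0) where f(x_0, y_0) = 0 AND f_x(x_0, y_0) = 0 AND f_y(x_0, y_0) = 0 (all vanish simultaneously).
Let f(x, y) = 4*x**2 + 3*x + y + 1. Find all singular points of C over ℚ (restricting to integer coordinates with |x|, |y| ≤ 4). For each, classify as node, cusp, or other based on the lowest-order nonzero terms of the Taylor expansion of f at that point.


No singular points in the scanned grid; C is smooth there.

Compute partial derivatives:
  f_x = 8*x + 3.
  f_y = 1.
f_y = 1 is a nonzero constant, so f_y never vanishes: no point (x, y) can satisfy f = f_x = f_y = 0. In particular no (x, y) ∈ {−4, ..., 4}² is singular; the curve is smooth.


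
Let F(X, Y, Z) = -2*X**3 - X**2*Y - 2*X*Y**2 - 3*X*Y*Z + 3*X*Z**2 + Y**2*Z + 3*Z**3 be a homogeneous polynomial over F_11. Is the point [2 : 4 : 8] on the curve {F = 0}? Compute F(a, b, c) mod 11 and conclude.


F(2,4,8) ≡ 0 (mod 11); P is on the curve.

Evaluate F(2, 4, 8) term-by-term (mod 11).
  -2*X**3 ↦ -2·8·1·1 = -16
  -X**2*Y ↦ -1·4·4·1 = -16
  -2*X*Y**2 ↦ -2·2·16·1 = -64
  -3*X*Y*Z ↦ -3·2·4·8 = -192
  3*X*Z**2 ↦ 3·2·1·64 = 384
  Y**2*Z ↦ 1·1·16·8 = 128
  3*Z**3 ↦ 3·1·1·512 = 1536
Sum: F(2, 4, 8) = (-16) + (-16) + (-64) + (-192) + (384) + (128) + (1536) = 1760.
Reducing mod 11: 1760 ≡ 0 (mod 11).
Since F(a, b, c) ≡ 0 (mod 11), P lies on the curve.


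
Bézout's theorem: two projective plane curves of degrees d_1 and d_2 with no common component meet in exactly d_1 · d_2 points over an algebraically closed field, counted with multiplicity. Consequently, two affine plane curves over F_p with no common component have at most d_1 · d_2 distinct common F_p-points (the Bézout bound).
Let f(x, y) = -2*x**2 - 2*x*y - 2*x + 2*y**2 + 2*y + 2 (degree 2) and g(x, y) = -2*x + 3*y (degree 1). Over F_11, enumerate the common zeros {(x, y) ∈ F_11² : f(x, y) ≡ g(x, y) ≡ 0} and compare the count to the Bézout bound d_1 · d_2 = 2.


Common zeros: {(3, 2)}; count = 1; Bézout bound = 2.

deg(f) = 2, deg(g) = 1, so Bézout bound = 2.
Scan x ∈ F_11. For each x, list the y ∈ F_11 with f(x, y) ≡ 0 and those with g(x, y) ≡ 0 (mod 11); the common zeros in that column are the intersection.
  x = 0: f ≡ 0 at y ∈ ∅; g ≡ 0 at y ∈ {0}; common: ∅.
  x = 1: f ≡ 0 at y ∈ {1, 10}; g ≡ 0 at y ∈ {8}; common: ∅.
  x = 2: f ≡ 0 at y ∈ ∅; g ≡ 0 at y ∈ {5}; common: ∅.
  x = 3: f ≡ 0 at y ∈ {0, 2}; g ≡ 0 at y ∈ {2}; common: {2}.
  x = 4: f ≡ 0 at y ∈ ∅; g ≡ 0 at y ∈ {10}; common: ∅.
  x = 5: f ≡ 0 at y ∈ {2}; g ≡ 0 at y ∈ {7}; common: ∅.
  x = 6: f ≡ 0 at y ∈ ∅; g ≡ 0 at y ∈ {4}; common: ∅.
  x = 7: f ≡ 0 at y ∈ {0, 6}; g ≡ 0 at y ∈ {1}; common: ∅.
  x = 8: f ≡ 0 at y ∈ {1, 6}; g ≡ 0 at y ∈ {9}; common: ∅.
  x = 9: f ≡ 0 at y ∈ ∅; g ≡ 0 at y ∈ {6}; common: ∅.
  x = 10: f ≡ 0 at y ∈ {10}; g ≡ 0 at y ∈ {3}; common: ∅.
Collecting: common zeros = {(3, 2)}, so the count is 1.
Comparison with the Bézout bound: 1 ≤ 2 = deg(f)·deg(g), as expected for curves with no common component (the affine F_11-count falls short of the bound because intersections may lie at infinity, over extension fields, or carry multiplicity).


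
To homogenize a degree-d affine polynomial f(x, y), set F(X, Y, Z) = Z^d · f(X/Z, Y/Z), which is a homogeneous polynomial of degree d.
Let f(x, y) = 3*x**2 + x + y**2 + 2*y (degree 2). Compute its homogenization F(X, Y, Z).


F(X, Y, Z) = 3*X**2 + X*Z + Y**2 + 2*Y*Z

deg(f) = 2.
Substitute x = X/Z, y = Y/Z into f, then multiply by Z^2.
  monomial 3·x^2·y^0 ↦ 3·X^2·Y^0·Z^0.
  monomial 1·x^1·y^0 ↦ 1·X^1·Y^0·Z^1.
  monomial 1·x^0·y^2 ↦ 1·X^0·Y^2·Z^0.
  monomial 2·x^0·y^1 ↦ 2·X^0·Y^1·Z^1.
Collecting: F(X, Y, Z) = 3*X**2 + X*Z + Y**2 + 2*Y*Z.


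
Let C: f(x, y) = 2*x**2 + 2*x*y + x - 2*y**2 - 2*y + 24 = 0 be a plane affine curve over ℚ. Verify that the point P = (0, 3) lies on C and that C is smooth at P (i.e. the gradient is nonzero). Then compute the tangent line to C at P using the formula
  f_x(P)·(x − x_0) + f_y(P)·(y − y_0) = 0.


Tangent line at P: 7*x - 14*y + 42 = 0.

Step 1: f(0, 3) = 0, so P lies on C.
Step 2: partial derivatives
  f_x(x, y) = 4*x + 2*y + 1, f_y(x, y) = 2*x - 4*y - 2.
  f_x(P) = 7, f_y(P) = -14 (gradient nonzero, so P is smooth).
Step 3: tangent line at P: 7·(x − 0) + -14·(y − 3) = 0.
Expanding: 7*x - 14*y + 42 = 0.


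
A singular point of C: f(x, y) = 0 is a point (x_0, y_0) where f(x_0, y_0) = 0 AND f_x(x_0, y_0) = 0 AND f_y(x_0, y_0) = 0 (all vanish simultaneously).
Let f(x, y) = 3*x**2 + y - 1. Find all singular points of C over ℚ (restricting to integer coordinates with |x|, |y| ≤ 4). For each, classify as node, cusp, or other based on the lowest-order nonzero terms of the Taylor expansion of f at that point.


No singular points in the scanned grid; C is smooth there.

Compute partial derivatives:
  f_x = 6*x.
  f_y = 1.
f_y = 1 is a nonzero constant, so f_y never vanishes: no point (x, y) can satisfy f = f_x = f_y = 0. In particular no (x, y) ∈ {−4, ..., 4}² is singular; the curve is smooth.


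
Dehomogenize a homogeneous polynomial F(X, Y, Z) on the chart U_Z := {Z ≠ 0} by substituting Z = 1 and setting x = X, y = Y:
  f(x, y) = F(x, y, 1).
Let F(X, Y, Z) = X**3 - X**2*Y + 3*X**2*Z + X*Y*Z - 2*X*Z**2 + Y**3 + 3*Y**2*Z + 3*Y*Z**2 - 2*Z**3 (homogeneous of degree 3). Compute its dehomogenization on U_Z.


f(x, y) = x**3 - x**2*y + 3*x**2 + x*y - 2*x + y**3 + 3*y**2 + 3*y - 2

On U_Z we set Z = 1. Each monomial c·X^i·Y^j·Z^k in F becomes c·x^i·y^j·1^k = c·x^i·y^j.
Substituting Z = 1: F(X, Y, 1) = x**3 - x**2*y + 3*x**2 + x*y - 2*x + y**3 + 3*y**2 + 3*y - 2.
Note: deg(f) ≤ deg(F) = 3; strict inequality happens when F is divisible by Z (lost terms).


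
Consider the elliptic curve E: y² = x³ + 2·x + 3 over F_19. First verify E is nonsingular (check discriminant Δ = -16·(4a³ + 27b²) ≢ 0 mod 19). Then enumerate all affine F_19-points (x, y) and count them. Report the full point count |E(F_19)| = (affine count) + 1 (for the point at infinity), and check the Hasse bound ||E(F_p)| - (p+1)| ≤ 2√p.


Affine points = {(1, 5), (1, 14), (3, 6), (3, 13), (5, 9), (5, 10), (9, 3), (9, 16), (10, 4), (10, 15), (11, 8), (11, 11), (12, 8), (12, 11), (14, 1), (14, 18), (15, 8), (15, 11), (18, 0)}; affine count = 19; |E(F_19)| = 20.

Discriminant check: Δ ∝ 4a³ + 27b² = 4·2³ + 27·3² = 4·8 + 27·9 ≡ 9 (mod 19). Nonzero ⇒ E is nonsingular.
For each x ∈ F_19, compute rhs = x³ + 2·x + 3 mod 19, then count y ∈ F_19 with y² ≡ rhs.
  x = 0: rhs = 3, matching y values: none (0 points).
  x = 1: rhs = 6, matching y values: 5, 14 (2 points).
  x = 2: rhs = 15, matching y values: none (0 points).
  x = 3: rhs = 17, matching y values: 6, 13 (2 points).
  x = 4: rhs = 18, matching y values: none (0 points).
  x = 5: rhs = 5, matching y values: 9, 10 (2 points).
  x = 6: rhs = 3, matching y values: none (0 points).
  x = 7: rhs = 18, matching y values: none (0 points).
  x = 8: rhs = 18, matching y values: none (0 points).
  x = 9: rhs = 9, matching y values: 3, 16 (2 points).
  x = 10: rhs = 16, matching y values: 4, 15 (2 points).
  x = 11: rhs = 7, matching y values: 8, 11 (2 points).
  x = 12: rhs = 7, matching y values: 8, 11 (2 points).
  x = 13: rhs = 3, matching y values: none (0 points).
  x = 14: rhs = 1, matching y values: 1, 18 (2 points).
  x = 15: rhs = 7, matching y values: 8, 11 (2 points).
  x = 16: rhs = 8, matching y values: none (0 points).
  x = 17: rhs = 10, matching y values: none (0 points).
  x = 18: rhs = 0, matching y values: 0 (1 points).
Total affine count: 19.
Full point count |E(F_19)| = 19 + 1 = 20.
Hasse bound: |20 − (19+1)| = |0| = 0 ≤ 2√19 ≈ 8.7178 ✓.


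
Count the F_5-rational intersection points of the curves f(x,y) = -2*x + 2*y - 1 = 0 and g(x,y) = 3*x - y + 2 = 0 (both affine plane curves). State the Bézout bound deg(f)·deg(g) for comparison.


Common zeros: {(3, 1)}; count = 1; Bézout bound = 1.

deg(f) = 1, deg(g) = 1, so Bézout bound = 1.
Scan x ∈ F_5. For each x, list the y ∈ F_5 with f(x, y) ≡ 0 and those with g(x, y) ≡ 0 (mod 5); the common zeros in that column are the intersection.
  x = 0: f ≡ 0 at y ∈ {3}; g ≡ 0 at y ∈ {2}; common: ∅.
  x = 1: f ≡ 0 at y ∈ {4}; g ≡ 0 at y ∈ {0}; common: ∅.
  x = 2: f ≡ 0 at y ∈ {0}; g ≡ 0 at y ∈ {3}; common: ∅.
  x = 3: f ≡ 0 at y ∈ {1}; g ≡ 0 at y ∈ {1}; common: {1}.
  x = 4: f ≡ 0 at y ∈ {2}; g ≡ 0 at y ∈ {4}; common: ∅.
Collecting: common zeros = {(3, 1)}, so the count is 1.
Comparison with the Bézout bound: 1 ≤ 1 = deg(f)·deg(g), as expected for curves with no common component (the bound is attained).


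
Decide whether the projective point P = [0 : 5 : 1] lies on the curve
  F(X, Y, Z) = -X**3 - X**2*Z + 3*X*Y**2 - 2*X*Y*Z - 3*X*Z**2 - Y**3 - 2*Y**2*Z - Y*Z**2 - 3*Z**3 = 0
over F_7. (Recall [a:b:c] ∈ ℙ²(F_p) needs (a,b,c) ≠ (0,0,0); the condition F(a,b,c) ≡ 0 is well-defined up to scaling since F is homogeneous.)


F(0,5,1) ≡ 6 (mod 7); P is NOT on the curve.

Evaluate F(0, 5, 1) term-by-term (mod 7).
  -X**3 ↦ -1·0·1·1 = 0
  -X**2*Z ↦ -1·0·1·1 = 0
  3*X*Y**2 ↦ 3·0·25·1 = 0
  -2*X*Y*Z ↦ -2·0·5·1 = 0
  -3*X*Z**2 ↦ -3·0·1·1 = 0
  -Y**3 ↦ -1·1·125·1 = -125
  -2*Y**2*Z ↦ -2·1·25·1 = -50
  -Y*Z**2 ↦ -1·1·5·1 = -5
  -3*Z**3 ↦ -3·1·1·1 = -3
Sum: F(0, 5, 1) = (0) + (0) + (0) + (0) + (0) + (-125) + (-50) + (-5) + (-3) = -183.
Reducing mod 7: -183 ≡ 6 (mod 7).
Since F(a, b, c) ≡ 6 ≠ 0 (mod 7), P does NOT lie on the curve.


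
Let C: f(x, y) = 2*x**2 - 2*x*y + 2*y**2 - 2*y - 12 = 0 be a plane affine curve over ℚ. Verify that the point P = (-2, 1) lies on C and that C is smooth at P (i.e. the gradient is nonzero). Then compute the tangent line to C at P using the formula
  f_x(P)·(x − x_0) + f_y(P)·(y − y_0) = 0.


Tangent line at P: -10*x + 6*y - 26 = 0.

Step 1: f(-2, 1) = 0, so P lies on C.
Step 2: partial derivatives
  f_x(x, y) = 4*x - 2*y, f_y(x, y) = -2*x + 4*y - 2.
  f_x(P) = -10, f_y(P) = 6 (gradient nonzero, so P is smooth).
Step 3: tangent line at P: -10·(x − -2) + 6·(y − 1) = 0.
Expanding: -10*x + 6*y - 26 = 0.


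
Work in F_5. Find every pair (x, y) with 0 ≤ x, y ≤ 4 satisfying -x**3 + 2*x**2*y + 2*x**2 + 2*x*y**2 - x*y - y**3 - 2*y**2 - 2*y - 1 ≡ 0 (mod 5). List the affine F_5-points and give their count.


Affine F_5-points: {(0, 4), (1, 0), (1, 2), (1, 3), (3, 0), (4, 2)}; count = 6.

For each of the 25 pairs (x, y) ∈ F_5², evaluate f(x, y) mod 5. Record the zeros.
  x = 0: [0↦4, 1↦4, 2↦4, 3↦3, 4↦0]  zeros at y ∈ {4}
  x = 1: [0↦0, 1↦3, 2↦0, 3↦0, 4↦2]  zeros at y ∈ {0, 2, 3}
  x = 2: [0↦4, 1↦4, 2↦2, 3↦2, 4↦3]  zeros at y ∈ ∅
  x = 3: [0↦0, 1↦1, 2↦4, 3↦3, 4↦2]  zeros at y ∈ {0}
  x = 4: [0↦2, 1↦3, 2↦0, 3↦2, 4↦3]  zeros at y ∈ {2}
Collecting zeros: affine points = {(0, 4), (1, 0), (1, 2), (1, 3), (3, 0), (4, 2)}.
Total count |C(F_5)_aff| = 6.


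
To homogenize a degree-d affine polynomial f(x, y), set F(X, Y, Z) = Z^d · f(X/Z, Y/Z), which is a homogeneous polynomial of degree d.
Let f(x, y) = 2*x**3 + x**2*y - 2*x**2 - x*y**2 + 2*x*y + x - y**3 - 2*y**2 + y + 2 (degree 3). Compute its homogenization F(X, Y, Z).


F(X, Y, Z) = 2*X**3 + X**2*Y - 2*X**2*Z - X*Y**2 + 2*X*Y*Z + X*Z**2 - Y**3 - 2*Y**2*Z + Y*Z**2 + 2*Z**3

deg(f) = 3.
Substitute x = X/Z, y = Y/Z into f, then multiply by Z^3.
  monomial 2·x^3·y^0 ↦ 2·X^3·Y^0·Z^0.
  monomial 1·x^2·y^1 ↦ 1·X^2·Y^1·Z^0.
  monomial -2·x^2·y^0 ↦ -2·X^2·Y^0·Z^1.
  monomial -1·x^1·y^2 ↦ -1·X^1·Y^2·Z^0.
  monomial 2·x^1·y^1 ↦ 2·X^1·Y^1·Z^1.
  monomial 1·x^1·y^0 ↦ 1·X^1·Y^0·Z^2.
  monomial -1·x^0·y^3 ↦ -1·X^0·Y^3·Z^0.
  monomial -2·x^0·y^2 ↦ -2·X^0·Y^2·Z^1.
  monomial 1·x^0·y^1 ↦ 1·X^0·Y^1·Z^2.
  monomial 2·x^0·y^0 ↦ 2·X^0·Y^0·Z^3.
Collecting: F(X, Y, Z) = 2*X**3 + X**2*Y - 2*X**2*Z - X*Y**2 + 2*X*Y*Z + X*Z**2 - Y**3 - 2*Y**2*Z + Y*Z**2 + 2*Z**3.


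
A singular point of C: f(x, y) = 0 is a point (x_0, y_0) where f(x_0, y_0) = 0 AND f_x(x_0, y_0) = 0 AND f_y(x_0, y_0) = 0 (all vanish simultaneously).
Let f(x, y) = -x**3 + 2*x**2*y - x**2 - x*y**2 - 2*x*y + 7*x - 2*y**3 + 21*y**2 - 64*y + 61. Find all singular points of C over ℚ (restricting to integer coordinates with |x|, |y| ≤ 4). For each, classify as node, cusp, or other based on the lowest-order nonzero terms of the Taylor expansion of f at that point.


Singular points: {(2, 3)}; classification: node.

Compute partial derivatives:
  f_x = -3*x**2 + 4*x*y - 2*x - y**2 - 2*y + 7.
  f_y = 2*x**2 - 2*x*y - 2*x - 6*y**2 + 42*y - 64.
Scan x_0 ∈ {−4, ..., 4}. For each x_0, f_y(x_0, y) is a polynomial in y; find its integer roots y ∈ {−4, ..., 4}, then test f_x and f at those candidates.
  x = -4: f_y(-4, y) = -6*y**2 + 50*y - 24; no integer root y with |y| ≤ 4.
  x = -3: f_y(-3, y) = -6*y**2 + 48*y - 40; no integer root y with |y| ≤ 4.
  x = -2: f_y(-2, y) = -6*y**2 + 46*y - 52; no integer root y with |y| ≤ 4.
  x = -1: f_y(-1, y) = -6*y**2 + 44*y - 60; no integer root y with |y| ≤ 4.
  x = 0: f_y(0, y) = -6*y**2 + 42*y - 64; no integer root y with |y| ≤ 4.
  x = 1: f_y(1, y) = -6*y**2 + 40*y - 64; vanishes at y ∈ {4}. (1, 4): f_x = -6 ≠ 0.
  x = 2: f_y(2, y) = -6*y**2 + 38*y - 60; vanishes at y ∈ {3}. (2, 3): f_x = 0, f = 0 — SINGULAR.
  x = 3: f_y(3, y) = -6*y**2 + 36*y - 52; no integer root y with |y| ≤ 4.
  x = 4: f_y(4, y) = -6*y**2 + 34*y - 40; vanishes at y ∈ {4}. (4, 4): f_x = -9 ≠ 0.
Only singular point on the grid: (2, 3).
Classify: substitute x = 2 + u, y = 3 + v and expand: f = -u**3 + 2*u**2*v - u**2 - u*v**2 - 2*v**3 + v**2.
No constant or linear terms (consistent with a singular point). Quadratic part: -u**2 + v**2. Cubic part: -u**3 + 2*u**2*v - u*v**2 - 2*v**3.
The quadratic part v**2 - u**2 = (v − u)(v + u) splits into two distinct linear factors, so there are two distinct tangent lines y − 3 = ±(x − 2) — this is a node (ordinary double point).
Classification: node.


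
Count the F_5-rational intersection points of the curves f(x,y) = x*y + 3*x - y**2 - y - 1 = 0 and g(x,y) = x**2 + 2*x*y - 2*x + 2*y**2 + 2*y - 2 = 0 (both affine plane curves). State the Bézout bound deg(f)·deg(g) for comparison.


Common zeros: {(3, 4)}; count = 1; Bézout bound = 4.

deg(f) = 2, deg(g) = 2, so Bézout bound = 4.
Scan x ∈ F_5. For each x, list the y ∈ F_5 with f(x, y) ≡ 0 and those with g(x, y) ≡ 0 (mod 5); the common zeros in that column are the intersection.
  x = 0: f ≡ 0 at y ∈ ∅; g ≡ 0 at y ∈ {2}; common: ∅.
  x = 1: f ≡ 0 at y ∈ ∅; g ≡ 0 at y ∈ {4}; common: ∅.
  x = 2: f ≡ 0 at y ∈ {0, 1}; g ≡ 0 at y ∈ ∅; common: ∅.
  x = 3: f ≡ 0 at y ∈ {3, 4}; g ≡ 0 at y ∈ {2, 4}; common: {4}.
  x = 4: f ≡ 0 at y ∈ ∅; g ≡ 0 at y ∈ ∅; common: ∅.
Collecting: common zeros = {(3, 4)}, so the count is 1.
Comparison with the Bézout bound: 1 ≤ 4 = deg(f)·deg(g), as expected for curves with no common component (the affine F_5-count falls short of the bound because intersections may lie at infinity, over extension fields, or carry multiplicity).


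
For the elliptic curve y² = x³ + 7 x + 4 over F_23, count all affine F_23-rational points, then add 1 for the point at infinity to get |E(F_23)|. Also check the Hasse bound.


Affine points = {(0, 2), (0, 21), (1, 9), (1, 14), (2, 7), (2, 16), (3, 11), (3, 12), (4, 2), (4, 21), (5, 7), (5, 16), (6, 3), (6, 20), (10, 4), (10, 19), (11, 3), (11, 20), (16, 7), (16, 16), (19, 2), (19, 21), (20, 5), (20, 18)}; affine count = 24; |E(F_23)| = 25.

Discriminant check: Δ ∝ 4a³ + 27b² = 4·7³ + 27·4² = 4·343 + 27·16 ≡ 10 (mod 23). Nonzero ⇒ E is nonsingular.
For each x ∈ F_23, compute rhs = x³ + 7·x + 4 mod 23, then count y ∈ F_23 with y² ≡ rhs.
  x = 0: rhs = 4, matching y values: 2, 21 (2 points).
  x = 1: rhs = 12, matching y values: 9, 14 (2 points).
  x = 2: rhs = 3, matching y values: 7, 16 (2 points).
  x = 3: rhs = 6, matching y values: 11, 12 (2 points).
  x = 4: rhs = 4, matching y values: 2, 21 (2 points).
  x = 5: rhs = 3, matching y values: 7, 16 (2 points).
  x = 6: rhs = 9, matching y values: 3, 20 (2 points).
  x = 7: rhs = 5, matching y values: none (0 points).
  x = 8: rhs = 20, matching y values: none (0 points).
  x = 9: rhs = 14, matching y values: none (0 points).
  x = 10: rhs = 16, matching y values: 4, 19 (2 points).
  x = 11: rhs = 9, matching y values: 3, 20 (2 points).
  x = 12: rhs = 22, matching y values: none (0 points).
  x = 13: rhs = 15, matching y values: none (0 points).
  x = 14: rhs = 17, matching y values: none (0 points).
  x = 15: rhs = 11, matching y values: none (0 points).
  x = 16: rhs = 3, matching y values: 7, 16 (2 points).
  x = 17: rhs = 22, matching y values: none (0 points).
  x = 18: rhs = 5, matching y values: none (0 points).
  x = 19: rhs = 4, matching y values: 2, 21 (2 points).
  x = 20: rhs = 2, matching y values: 5, 18 (2 points).
  x = 21: rhs = 5, matching y values: none (0 points).
  x = 22: rhs = 19, matching y values: none (0 points).
Total affine count: 24.
Full point count |E(F_23)| = 24 + 1 = 25.
Hasse bound: |25 − (23+1)| = |1| = 1 ≤ 2√23 ≈ 9.5917 ✓.


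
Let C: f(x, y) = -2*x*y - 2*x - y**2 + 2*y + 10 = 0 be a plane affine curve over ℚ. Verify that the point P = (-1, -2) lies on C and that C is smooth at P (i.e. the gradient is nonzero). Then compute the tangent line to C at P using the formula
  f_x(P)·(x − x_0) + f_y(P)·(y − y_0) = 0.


Tangent line at P: 2*x + 8*y + 18 = 0.

Step 1: f(-1, -2) = 0, so P lies on C.
Step 2: partial derivatives
  f_x(x, y) = -2*y - 2, f_y(x, y) = -2*x - 2*y + 2.
  f_x(P) = 2, f_y(P) = 8 (gradient nonzero, so P is smooth).
Step 3: tangent line at P: 2·(x − -1) + 8·(y − -2) = 0.
Expanding: 2*x + 8*y + 18 = 0.


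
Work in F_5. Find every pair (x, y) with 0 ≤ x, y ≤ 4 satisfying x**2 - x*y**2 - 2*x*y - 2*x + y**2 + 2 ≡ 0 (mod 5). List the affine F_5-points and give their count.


Affine F_5-points: {(1, 3), (2, 2), (2, 4), (3, 0), (3, 2), (4, 0), (4, 4)}; count = 7.

For each of the 25 pairs (x, y) ∈ F_5², evaluate f(x, y) mod 5. Record the zeros.
  x = 0: [0↦2, 1↦3, 2↦1, 3↦1, 4↦3]  zeros at y ∈ ∅
  x = 1: [0↦1, 1↦4, 2↦2, 3↦0, 4↦3]  zeros at y ∈ {3}
  x = 2: [0↦2, 1↦2, 2↦0, 3↦1, 4↦0]  zeros at y ∈ {2, 4}
  x = 3: [0↦0, 1↦2, 2↦0, 3↦4, 4↦4]  zeros at y ∈ {0, 2}
  x = 4: [0↦0, 1↦4, 2↦2, 3↦4, 4↦0]  zeros at y ∈ {0, 4}
Collecting zeros: affine points = {(1, 3), (2, 2), (2, 4), (3, 0), (3, 2), (4, 0), (4, 4)}.
Total count |C(F_5)_aff| = 7.


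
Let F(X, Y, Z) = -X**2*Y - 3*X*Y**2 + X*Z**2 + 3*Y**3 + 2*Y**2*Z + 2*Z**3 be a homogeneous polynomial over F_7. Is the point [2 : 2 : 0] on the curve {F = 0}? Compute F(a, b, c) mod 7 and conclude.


F(2,2,0) ≡ 6 (mod 7); P is NOT on the curve.

Evaluate F(2, 2, 0) term-by-term (mod 7).
  -X**2*Y ↦ -1·4·2·1 = -8
  -3*X*Y**2 ↦ -3·2·4·1 = -24
  X*Z**2 ↦ 1·2·1·0 = 0
  3*Y**3 ↦ 3·1·8·1 = 24
  2*Y**2*Z ↦ 2·1·4·0 = 0
  2*Z**3 ↦ 2·1·1·0 = 0
Sum: F(2, 2, 0) = (-8) + (-24) + (0) + (24) + (0) + (0) = -8.
Reducing mod 7: -8 ≡ 6 (mod 7).
Since F(a, b, c) ≡ 6 ≠ 0 (mod 7), P does NOT lie on the curve.


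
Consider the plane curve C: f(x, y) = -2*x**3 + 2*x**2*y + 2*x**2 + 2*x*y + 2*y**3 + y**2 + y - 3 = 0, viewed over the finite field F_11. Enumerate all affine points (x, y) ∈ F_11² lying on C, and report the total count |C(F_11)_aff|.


Affine F_11-points: {(1, 5), (1, 6), (2, 0), (3, 1), (3, 3), (4, 0), (4, 1), (4, 4), (6, 0), (6, 1), (6, 4), (7, 7), (8, 10), (9, 3)}; count = 14.

For each of the 121 pairs (x, y) ∈ F_11², evaluate f(x, y) mod 11. Record the zeros.
  x = 0: [0↦8, 1↦1, 2↦8, 3↦8, 4↦2, 5↦2, 6↦9, 7↦2, 8↦4, 9↦5, 10↦6]  zeros at y ∈ ∅
  x = 1: [0↦8, 1↦5, 2↦5, 3↦9, 4↦7, 5↦0, 6↦0, 7↦8, 8↦3, 9↦8, 10↦2]  zeros at y ∈ {5, 6}
  x = 2: [0↦0, 1↦5, 2↦2, 3↦3, 4↦9, 5↦10, 6↦7, 7↦1, 8↦4, 9↦6, 10↦8]  zeros at y ∈ {0}
  x = 3: [0↦5, 1↦0, 2↦9, 3↦0, 4↦7, 5↦9, 6↦7, 7↦2, 8↦6, 9↦9, 10↦1]  zeros at y ∈ {1, 3}
  x = 4: [0↦0, 1↦0, 2↦3, 3↦10, 4↦0, 5↦7, 6↦10, 7↦10, 8↦8, 9↦5, 10↦2]  zeros at y ∈ {0, 1, 4}
  x = 5: [0↦6, 1↦4, 2↦5, 3↦10, 4↦9, 5↦3, 6↦4, 7↦2, 8↦9, 9↦4, 10↦10]  zeros at y ∈ ∅
  x = 6: [0↦0, 1↦0, 2↦3, 3↦10, 4↦0, 5↦7, 6↦10, 7↦10, 8↦8, 9↦5, 10↦2]  zeros at y ∈ {0, 1, 4}
  x = 7: [0↦3, 1↦9, 2↦7, 3↦9, 4↦5, 5↦7, 6↦5, 7↦0, 8↦4, 9↦7, 10↦10]  zeros at y ∈ {7}
  x = 8: [0↦3, 1↦8, 2↦5, 3↦6, 4↦1, 5↦2, 6↦10, 7↦4, 8↦7, 9↦9, 10↦0]  zeros at y ∈ {10}
  x = 9: [0↦10, 1↦7, 2↦7, 3↦0, 4↦9, 5↦2, 6↦2, 7↦10, 8↦5, 9↦10, 10↦4]  zeros at y ∈ {3}
  x = 10: [0↦1, 1↦5, 2↦1, 3↦1, 4↦6, 5↦6, 6↦2, 7↦6, 8↦8, 9↦9, 10↦10]  zeros at y ∈ ∅
Collecting zeros: affine points = {(1, 5), (1, 6), (2, 0), (3, 1), (3, 3), (4, 0), (4, 1), (4, 4), (6, 0), (6, 1), (6, 4), (7, 7), (8, 10), (9, 3)}.
Total count |C(F_11)_aff| = 14.


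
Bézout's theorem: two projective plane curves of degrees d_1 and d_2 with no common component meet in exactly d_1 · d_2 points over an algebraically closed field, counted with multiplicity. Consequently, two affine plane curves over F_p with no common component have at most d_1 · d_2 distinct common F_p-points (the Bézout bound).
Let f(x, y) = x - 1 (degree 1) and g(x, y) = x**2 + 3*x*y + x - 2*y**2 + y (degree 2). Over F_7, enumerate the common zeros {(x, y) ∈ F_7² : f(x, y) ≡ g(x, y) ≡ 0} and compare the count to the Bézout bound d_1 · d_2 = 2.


Common zeros: {(1, 4), (1, 5)}; count = 2; Bézout bound = 2.

deg(f) = 1, deg(g) = 2, so Bézout bound = 2.
Scan x ∈ F_7. For each x, list the y ∈ F_7 with f(x, y) ≡ 0 and those with g(x, y) ≡ 0 (mod 7); the common zeros in that column are the intersection.
  x = 0: f ≡ 0 at y ∈ ∅; g ≡ 0 at y ∈ {0, 4}; common: ∅.
  x = 1: f ≡ 0 at y ∈ {0, 1, 2, 3, 4, 5, 6}; g ≡ 0 at y ∈ {4, 5}; common: {4, 5}.
  x = 2: f ≡ 0 at y ∈ ∅; g ≡ 0 at y ∈ ∅; common: ∅.
  x = 3: f ≡ 0 at y ∈ ∅; g ≡ 0 at y ∈ {6}; common: ∅.
  x = 4: f ≡ 0 at y ∈ ∅; g ≡ 0 at y ∈ {5}; common: ∅.
  x = 5: f ≡ 0 at y ∈ ∅; g ≡ 0 at y ∈ ∅; common: ∅.
  x = 6: f ≡ 0 at y ∈ ∅; g ≡ 0 at y ∈ {0, 6}; common: ∅.
Collecting: common zeros = {(1, 4), (1, 5)}, so the count is 2.
Comparison with the Bézout bound: 2 ≤ 2 = deg(f)·deg(g), as expected for curves with no common component (the bound is attained).


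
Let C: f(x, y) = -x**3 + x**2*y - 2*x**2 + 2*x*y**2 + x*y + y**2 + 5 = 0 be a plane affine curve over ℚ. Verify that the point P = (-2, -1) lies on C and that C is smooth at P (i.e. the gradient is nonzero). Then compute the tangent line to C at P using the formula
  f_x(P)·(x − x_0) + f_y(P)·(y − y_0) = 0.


Tangent line at P: x + 8*y + 10 = 0.

Step 1: f(-2, -1) = 0, so P lies on C.
Step 2: partial derivatives
  f_x(x, y) = -3*x**2 + 2*x*y - 4*x + 2*y**2 + y, f_y(x, y) = x**2 + 4*x*y + x + 2*y.
  f_x(P) = 1, f_y(P) = 8 (gradient nonzero, so P is smooth).
Step 3: tangent line at P: 1·(x − -2) + 8·(y − -1) = 0.
Expanding: x + 8*y + 10 = 0.


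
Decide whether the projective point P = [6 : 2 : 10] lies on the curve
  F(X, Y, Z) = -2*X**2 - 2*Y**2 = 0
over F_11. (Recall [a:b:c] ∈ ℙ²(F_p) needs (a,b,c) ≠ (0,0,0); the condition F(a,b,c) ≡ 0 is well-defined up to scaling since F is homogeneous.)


F(6,2,10) ≡ 8 (mod 11); P is NOT on the curve.

Evaluate F(6, 2, 10) term-by-term (mod 11).
  -2*X**2 ↦ -2·36·1·1 = -72
  -2*Y**2 ↦ -2·1·4·1 = -8
Sum: F(6, 2, 10) = (-72) + (-8) = -80.
Reducing mod 11: -80 ≡ 8 (mod 11).
Since F(a, b, c) ≡ 8 ≠ 0 (mod 11), P does NOT lie on the curve.


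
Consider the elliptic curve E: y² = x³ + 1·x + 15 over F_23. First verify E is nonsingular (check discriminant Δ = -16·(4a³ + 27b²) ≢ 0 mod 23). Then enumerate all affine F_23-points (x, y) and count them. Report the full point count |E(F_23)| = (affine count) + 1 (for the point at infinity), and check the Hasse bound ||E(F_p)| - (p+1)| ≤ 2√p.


Affine points = {(2, 5), (2, 18), (8, 11), (8, 12), (10, 6), (10, 17), (11, 0), (14, 6), (14, 17), (15, 1), (15, 22), (17, 0), (18, 0), (19, 4), (19, 19), (20, 10), (20, 13), (22, 6), (22, 17)}; affine count = 19; |E(F_23)| = 20.

Discriminant check: Δ ∝ 4a³ + 27b² = 4·1³ + 27·15² = 4·1 + 27·225 ≡ 7 (mod 23). Nonzero ⇒ E is nonsingular.
For each x ∈ F_23, compute rhs = x³ + 1·x + 15 mod 23, then count y ∈ F_23 with y² ≡ rhs.
  x = 0: rhs = 15, matching y values: none (0 points).
  x = 1: rhs = 17, matching y values: none (0 points).
  x = 2: rhs = 2, matching y values: 5, 18 (2 points).
  x = 3: rhs = 22, matching y values: none (0 points).
  x = 4: rhs = 14, matching y values: none (0 points).
  x = 5: rhs = 7, matching y values: none (0 points).
  x = 6: rhs = 7, matching y values: none (0 points).
  x = 7: rhs = 20, matching y values: none (0 points).
  x = 8: rhs = 6, matching y values: 11, 12 (2 points).
  x = 9: rhs = 17, matching y values: none (0 points).
  x = 10: rhs = 13, matching y values: 6, 17 (2 points).
  x = 11: rhs = 0, matching y values: 0 (1 points).
  x = 12: rhs = 7, matching y values: none (0 points).
  x = 13: rhs = 17, matching y values: none (0 points).
  x = 14: rhs = 13, matching y values: 6, 17 (2 points).
  x = 15: rhs = 1, matching y values: 1, 22 (2 points).
  x = 16: rhs = 10, matching y values: none (0 points).
  x = 17: rhs = 0, matching y values: 0 (1 points).
  x = 18: rhs = 0, matching y values: 0 (1 points).
  x = 19: rhs = 16, matching y values: 4, 19 (2 points).
  x = 20: rhs = 8, matching y values: 10, 13 (2 points).
  x = 21: rhs = 5, matching y values: none (0 points).
  x = 22: rhs = 13, matching y values: 6, 17 (2 points).
Total affine count: 19.
Full point count |E(F_23)| = 19 + 1 = 20.
Hasse bound: |20 − (23+1)| = |-4| = 4 ≤ 2√23 ≈ 9.5917 ✓.


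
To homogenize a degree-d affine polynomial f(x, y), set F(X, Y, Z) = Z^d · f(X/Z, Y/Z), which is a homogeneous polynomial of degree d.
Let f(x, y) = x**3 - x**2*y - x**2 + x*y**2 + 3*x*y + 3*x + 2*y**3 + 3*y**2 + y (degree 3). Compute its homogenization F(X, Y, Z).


F(X, Y, Z) = X**3 - X**2*Y - X**2*Z + X*Y**2 + 3*X*Y*Z + 3*X*Z**2 + 2*Y**3 + 3*Y**2*Z + Y*Z**2

deg(f) = 3.
Substitute x = X/Z, y = Y/Z into f, then multiply by Z^3.
  monomial 1·x^3·y^0 ↦ 1·X^3·Y^0·Z^0.
  monomial -1·x^2·y^1 ↦ -1·X^2·Y^1·Z^0.
  monomial -1·x^2·y^0 ↦ -1·X^2·Y^0·Z^1.
  monomial 1·x^1·y^2 ↦ 1·X^1·Y^2·Z^0.
  monomial 3·x^1·y^1 ↦ 3·X^1·Y^1·Z^1.
  monomial 3·x^1·y^0 ↦ 3·X^1·Y^0·Z^2.
  monomial 2·x^0·y^3 ↦ 2·X^0·Y^3·Z^0.
  monomial 3·x^0·y^2 ↦ 3·X^0·Y^2·Z^1.
  monomial 1·x^0·y^1 ↦ 1·X^0·Y^1·Z^2.
Collecting: F(X, Y, Z) = X**3 - X**2*Y - X**2*Z + X*Y**2 + 3*X*Y*Z + 3*X*Z**2 + 2*Y**3 + 3*Y**2*Z + Y*Z**2.


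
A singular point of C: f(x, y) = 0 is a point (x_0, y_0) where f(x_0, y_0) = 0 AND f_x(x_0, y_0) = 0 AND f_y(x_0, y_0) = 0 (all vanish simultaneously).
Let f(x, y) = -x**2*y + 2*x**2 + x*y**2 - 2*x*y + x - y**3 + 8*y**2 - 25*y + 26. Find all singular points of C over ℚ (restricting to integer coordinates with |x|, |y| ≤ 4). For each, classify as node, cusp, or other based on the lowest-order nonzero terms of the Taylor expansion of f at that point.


Singular points: {(2, 3)}; classification: node.

Compute partial derivatives:
  f_x = -2*x*y + 4*x + y**2 - 2*y + 1.
  f_y = -x**2 + 2*x*y - 2*x - 3*y**2 + 16*y - 25.
Scan x_0 ∈ {−4, ..., 4}. For each x_0, f_y(x_0, y) is a polynomial in y; find its integer roots y ∈ {−4, ..., 4}, then test f_x and f at those candidates.
  x = -4: f_y(-4, y) = -3*y**2 + 8*y - 33; no integer root y with |y| ≤ 4.
  x = -3: f_y(-3, y) = -3*y**2 + 10*y - 28; no integer root y with |y| ≤ 4.
  x = -2: f_y(-2, y) = -3*y**2 + 12*y - 25; no integer root y with |y| ≤ 4.
  x = -1: f_y(-1, y) = -3*y**2 + 14*y - 24; no integer root y with |y| ≤ 4.
  x = 0: f_y(0, y) = -3*y**2 + 16*y - 25; no integer root y with |y| ≤ 4.
  x = 1: f_y(1, y) = -3*y**2 + 18*y - 28; no integer root y with |y| ≤ 4.
  x = 2: f_y(2, y) = -3*y**2 + 20*y - 33; vanishes at y ∈ {3}. (2, 3): f_x = 0, f = 0 — SINGULAR.
  x = 3: f_y(3, y) = -3*y**2 + 22*y - 40; vanishes at y ∈ {4}. (3, 4): f_x = -3 ≠ 0.
  x = 4: f_y(4, y) = -3*y**2 + 24*y - 49; no integer root y with |y| ≤ 4.
Only singular point on the grid: (2, 3).
Classify: substitute x = 2 + u, y = 3 + v and expand: f = -u**2*v - u**2 + u*v**2 - v**3 + v**2.
No constant or linear terms (consistent with a singular point). Quadratic part: -u**2 + v**2. Cubic part: -u**2*v + u*v**2 - v**3.
The quadratic part v**2 - u**2 = (v − u)(v + u) splits into two distinct linear factors, so there are two distinct tangent lines y − 3 = ±(x − 2) — this is a node (ordinary double point).
Classification: node.


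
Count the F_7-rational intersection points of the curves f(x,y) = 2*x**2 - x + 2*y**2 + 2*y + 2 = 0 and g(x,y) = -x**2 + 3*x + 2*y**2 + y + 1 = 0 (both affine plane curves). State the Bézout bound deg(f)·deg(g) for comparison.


Common zeros: {(3, 5), (4, 2)}; count = 2; Bézout bound = 4.

deg(f) = 2, deg(g) = 2, so Bézout bound = 4.
Scan x ∈ F_7. For each x, list the y ∈ F_7 with f(x, y) ≡ 0 and those with g(x, y) ≡ 0 (mod 7); the common zeros in that column are the intersection.
  x = 0: f ≡ 0 at y ∈ {2, 4}; g ≡ 0 at y ∈ {5}; common: ∅.
  x = 1: f ≡ 0 at y ∈ {1, 5}; g ≡ 0 at y ∈ ∅; common: ∅.
  x = 2: f ≡ 0 at y ∈ ∅; g ≡ 0 at y ∈ ∅; common: ∅.
  x = 3: f ≡ 0 at y ∈ {1, 5}; g ≡ 0 at y ∈ {5}; common: {5}.
  x = 4: f ≡ 0 at y ∈ {2, 4}; g ≡ 0 at y ∈ {1, 2}; common: {2}.
  x = 5: f ≡ 0 at y ∈ ∅; g ≡ 0 at y ∈ ∅; common: ∅.
  x = 6: f ≡ 0 at y ∈ ∅; g ≡ 0 at y ∈ {1, 2}; common: ∅.
Collecting: common zeros = {(3, 5), (4, 2)}, so the count is 2.
Comparison with the Bézout bound: 2 ≤ 4 = deg(f)·deg(g), as expected for curves with no common component (the affine F_7-count falls short of the bound because intersections may lie at infinity, over extension fields, or carry multiplicity).


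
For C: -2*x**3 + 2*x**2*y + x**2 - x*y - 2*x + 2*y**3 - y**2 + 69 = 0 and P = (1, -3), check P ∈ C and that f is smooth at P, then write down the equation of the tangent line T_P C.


Tangent line at P: -15*x + 61*y + 198 = 0.

Step 1: f(1, -3) = 0, so P lies on C.
Step 2: partial derivatives
  f_x(x, y) = -6*x**2 + 4*x*y + 2*x - y - 2, f_y(x, y) = 2*x**2 - x + 6*y**2 - 2*y.
  f_x(P) = -15, f_y(P) = 61 (gradient nonzero, so P is smooth).
Step 3: tangent line at P: -15·(x − 1) + 61·(y − -3) = 0.
Expanding: -15*x + 61*y + 198 = 0.


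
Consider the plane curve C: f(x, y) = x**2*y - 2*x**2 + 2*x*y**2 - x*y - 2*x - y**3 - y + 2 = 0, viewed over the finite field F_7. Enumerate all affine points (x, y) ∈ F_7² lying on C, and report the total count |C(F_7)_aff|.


Affine F_7-points: {(0, 1), (0, 3), (1, 3), (2, 2), (3, 5), (4, 4), (6, 1), (6, 5), (6, 6)}; count = 9.

For each of the 49 pairs (x, y) ∈ F_7², evaluate f(x, y) mod 7. Record the zeros.
  x = 0: [0↦2, 1↦0, 2↦6, 3↦0, 4↦4, 5↦5, 6↦4]  zeros at y ∈ {1, 3}
  x = 1: [0↦5, 1↦5, 2↦3, 3↦0, 4↦4, 5↦2, 6↦2]  zeros at y ∈ {3}
  x = 2: [0↦4, 1↦1, 2↦0, 3↦2, 4↦1, 5↦5, 6↦1]  zeros at y ∈ {2}
  x = 3: [0↦6, 1↦2, 2↦4, 3↦6, 4↦2, 5↦0, 6↦1]  zeros at y ∈ {5}
  x = 4: [0↦4, 1↦1, 2↦1, 3↦5, 4↦0, 5↦1, 6↦2]  zeros at y ∈ {4}
  x = 5: [0↦5, 1↦5, 2↦5, 3↦6, 4↦2, 5↦1, 6↦4]  zeros at y ∈ ∅
  x = 6: [0↦2, 1↦0, 2↦2, 3↦2, 4↦1, 5↦0, 6↦0]  zeros at y ∈ {1, 5, 6}
Collecting zeros: affine points = {(0, 1), (0, 3), (1, 3), (2, 2), (3, 5), (4, 4), (6, 1), (6, 5), (6, 6)}.
Total count |C(F_7)_aff| = 9.
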